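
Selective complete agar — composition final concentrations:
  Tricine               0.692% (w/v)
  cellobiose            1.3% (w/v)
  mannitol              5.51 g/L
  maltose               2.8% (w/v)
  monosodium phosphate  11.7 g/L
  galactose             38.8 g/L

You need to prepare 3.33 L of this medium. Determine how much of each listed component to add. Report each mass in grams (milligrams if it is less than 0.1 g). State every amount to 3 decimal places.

Working volume: 3.33 L.
Tricine: 0.692 g per 100 mL × 3330 mL ÷ 100 = 23.044 g
cellobiose: 1.3% w/v = 13 g/L → 13 × 3.33 L = 43.290 g
mannitol: 5.51 g/L × 3.33 L = 18.348 g
maltose: 2.8 g per 100 mL × 3330 mL ÷ 100 = 93.240 g
monosodium phosphate: 11.7 g/L × 3.33 L = 38.961 g
galactose: 38.8 g/L × 3.33 L = 129.204 g

Tricine 23.044 g; cellobiose 43.290 g; mannitol 18.348 g; maltose 93.240 g; monosodium phosphate 38.961 g; galactose 129.204 g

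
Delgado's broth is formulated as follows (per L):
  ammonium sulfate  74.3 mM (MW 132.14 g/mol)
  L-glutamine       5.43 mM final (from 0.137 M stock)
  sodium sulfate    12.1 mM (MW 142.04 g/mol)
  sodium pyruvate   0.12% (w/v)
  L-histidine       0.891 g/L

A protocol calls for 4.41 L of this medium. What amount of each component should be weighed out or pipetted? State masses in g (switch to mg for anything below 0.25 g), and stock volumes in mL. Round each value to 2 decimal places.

ammonium sulfate 43.30 g; L-glutamine 174.79 mL; sodium sulfate 7.58 g; sodium pyruvate 5.29 g; L-histidine 3.93 g

Working volume: 4.41 L.
ammonium sulfate: 74.3 mmol/L × 132.14 g/mol × 4.41 L ÷ 1000 = 43.30 g
L-glutamine: V = C2·V2/C1 = 5.43 mM × 4410 mL ÷ 137 mM = 174.79 mL
sodium sulfate: 12.1 mmol/L × 142.04 g/mol × 4.41 L ÷ 1000 = 7.58 g
sodium pyruvate: 0.12 g per 100 mL × 4410 mL ÷ 100 = 5.29 g
L-histidine: 0.891 g/L × 4.41 L = 3.93 g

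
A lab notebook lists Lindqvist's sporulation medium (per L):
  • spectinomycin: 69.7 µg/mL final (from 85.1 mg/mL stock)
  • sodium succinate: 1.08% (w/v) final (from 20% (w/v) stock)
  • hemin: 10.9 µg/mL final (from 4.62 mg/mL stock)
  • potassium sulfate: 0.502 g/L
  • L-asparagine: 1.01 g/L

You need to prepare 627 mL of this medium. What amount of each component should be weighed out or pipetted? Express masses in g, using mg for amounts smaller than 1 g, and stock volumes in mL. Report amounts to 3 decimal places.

Target volume = 627 mL = 0.627 L.
spectinomycin: dilute stock: 69.7 µg/mL × 627 mL ÷ 85100 µg/mL = 0.514 mL
sodium succinate: C1V1 = C2V2 → 1.08% ÷ 20% × 627 mL = 33.858 mL
hemin: C1V1 = C2V2 → 10.9 µg/mL × 627 mL ÷ 4620 µg/mL = 1.479 mL
potassium sulfate: 0.502 g/L × 0.627 L = 0.314754 g = 314.754 mg
L-asparagine: 1.01 g/L × 0.627 L = 0.63327 g = 633.270 mg

spectinomycin 0.514 mL; sodium succinate 33.858 mL; hemin 1.479 mL; potassium sulfate 314.754 mg; L-asparagine 633.270 mg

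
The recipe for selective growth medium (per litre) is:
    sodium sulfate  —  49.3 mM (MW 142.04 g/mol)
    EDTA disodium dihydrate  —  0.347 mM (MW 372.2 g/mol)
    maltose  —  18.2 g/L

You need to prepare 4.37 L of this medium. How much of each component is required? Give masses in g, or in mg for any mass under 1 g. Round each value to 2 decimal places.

Scale factor relative to 1 L: 4.37.
sodium sulfate: 49.3 mmol/L × 142.04 g/mol × 4.37 L ÷ 1000 = 30.60 g
EDTA disodium dihydrate: 0.347 mmol/L × 372.2 mg/mmol × 4.37 L = 564.40 mg
maltose: 18.2 g/L × 4.37 L = 79.53 g

sodium sulfate 30.60 g; EDTA disodium dihydrate 564.40 mg; maltose 79.53 g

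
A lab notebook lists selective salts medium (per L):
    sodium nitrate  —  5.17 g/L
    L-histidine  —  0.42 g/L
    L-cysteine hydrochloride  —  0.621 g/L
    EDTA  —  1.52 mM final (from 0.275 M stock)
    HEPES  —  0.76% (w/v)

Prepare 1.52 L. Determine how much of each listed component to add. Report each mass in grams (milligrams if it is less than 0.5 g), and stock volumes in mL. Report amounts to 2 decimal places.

sodium nitrate 7.86 g; L-histidine 0.64 g; L-cysteine hydrochloride 0.94 g; EDTA 8.40 mL; HEPES 11.55 g

Working volume: 1.52 L.
sodium nitrate: 5.17 g/L × 1.52 L = 7.86 g
L-histidine: 0.42 g/L × 1.52 L = 0.64 g
L-cysteine hydrochloride: 0.621 g/L × 1.52 L = 0.94 g
EDTA: V = C2·V2/C1 = 1.52 mM × 1520 mL ÷ 275 mM = 8.40 mL
HEPES: 0.76 g per 100 mL × 1520 mL ÷ 100 = 11.55 g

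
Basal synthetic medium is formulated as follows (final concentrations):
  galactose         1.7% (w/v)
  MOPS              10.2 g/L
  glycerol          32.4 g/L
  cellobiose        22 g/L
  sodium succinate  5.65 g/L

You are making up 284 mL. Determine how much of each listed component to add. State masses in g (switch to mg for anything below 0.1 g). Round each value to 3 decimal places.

Target volume = 284 mL = 0.284 L.
galactose: 1.7% w/v = 17 g/L → 17 × 0.284 L = 4.828 g
MOPS: 10.2 g/L × 0.284 L = 2.897 g
glycerol: 32.4 g/L × 0.284 L = 9.202 g
cellobiose: 22 g/L × 0.284 L = 6.248 g
sodium succinate: 5.65 g/L × 0.284 L = 1.605 g

galactose 4.828 g; MOPS 2.897 g; glycerol 9.202 g; cellobiose 6.248 g; sodium succinate 1.605 g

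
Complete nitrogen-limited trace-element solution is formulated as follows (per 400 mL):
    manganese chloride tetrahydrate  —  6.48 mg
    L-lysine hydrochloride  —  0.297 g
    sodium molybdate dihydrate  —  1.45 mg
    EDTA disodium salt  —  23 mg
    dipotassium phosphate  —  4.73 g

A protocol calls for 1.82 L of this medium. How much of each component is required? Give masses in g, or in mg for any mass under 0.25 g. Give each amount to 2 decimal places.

manganese chloride tetrahydrate 29.48 mg; L-lysine hydrochloride 1.35 g; sodium molybdate dihydrate 6.60 mg; EDTA disodium salt 104.65 mg; dipotassium phosphate 21.52 g

Ratio of target to recipe volume: 1820 / 400 = 4.55.
manganese chloride tetrahydrate: 6.48 mg × (1820 mL / 400 mL) = 29.48 mg
L-lysine hydrochloride: 0.297 g × (1820 mL / 400 mL) = 1.35 g
sodium molybdate dihydrate: 1.45 mg × (1820 mL / 400 mL) = 6.60 mg
EDTA disodium salt: 23 mg × (1820 mL / 400 mL) = 104.65 mg
dipotassium phosphate: 4.73 g × (1820 mL / 400 mL) = 21.52 g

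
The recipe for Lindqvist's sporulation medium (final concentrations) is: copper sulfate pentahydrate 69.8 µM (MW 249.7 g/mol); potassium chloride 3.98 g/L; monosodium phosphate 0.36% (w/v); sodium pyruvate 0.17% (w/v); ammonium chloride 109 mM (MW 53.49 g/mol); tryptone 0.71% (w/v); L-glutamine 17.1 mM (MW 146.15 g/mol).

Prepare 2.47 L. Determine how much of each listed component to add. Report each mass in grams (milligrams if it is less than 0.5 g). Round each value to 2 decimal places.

copper sulfate pentahydrate 43.05 mg; potassium chloride 9.83 g; monosodium phosphate 8.89 g; sodium pyruvate 4.20 g; ammonium chloride 14.40 g; tryptone 17.54 g; L-glutamine 6.17 g

Working volume: 2.47 L.
copper sulfate pentahydrate: 69.8 µmol/L × 249.7 g/mol × 2.47 L ÷ 1000 = 43.05 mg
potassium chloride: 3.98 g/L × 2.47 L = 9.83 g
monosodium phosphate: 0.36% w/v = 3.6 g/L → 3.6 × 2.47 L = 8.89 g
sodium pyruvate: 0.17% w/v = 1.7 g/L → 1.7 × 2.47 L = 4.20 g
ammonium chloride: 109 mmol/L × 53.49 g/mol × 2.47 L ÷ 1000 = 14.40 g
tryptone: 0.71 g per 100 mL × 2470 mL ÷ 100 = 17.54 g
L-glutamine: 17.1 mmol/L × 146.15 g/mol × 2.47 L ÷ 1000 = 6.17 g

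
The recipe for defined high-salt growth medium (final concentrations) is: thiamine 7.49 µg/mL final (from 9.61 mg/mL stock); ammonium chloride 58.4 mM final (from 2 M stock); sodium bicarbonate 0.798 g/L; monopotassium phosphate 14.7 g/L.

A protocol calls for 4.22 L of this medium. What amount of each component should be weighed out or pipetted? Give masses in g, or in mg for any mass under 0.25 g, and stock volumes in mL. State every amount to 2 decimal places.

Working volume: 4.22 L.
thiamine: dilute stock: 7.49 µg/mL × 4220 mL ÷ 9610 µg/mL = 3.29 mL
ammonium chloride: dilute stock: 58.4 mM × 4220 mL ÷ 2000 mM = 123.22 mL
sodium bicarbonate: 0.798 g/L × 4.22 L = 3.37 g
monopotassium phosphate: 14.7 g/L × 4.22 L = 62.03 g

thiamine 3.29 mL; ammonium chloride 123.22 mL; sodium bicarbonate 3.37 g; monopotassium phosphate 62.03 g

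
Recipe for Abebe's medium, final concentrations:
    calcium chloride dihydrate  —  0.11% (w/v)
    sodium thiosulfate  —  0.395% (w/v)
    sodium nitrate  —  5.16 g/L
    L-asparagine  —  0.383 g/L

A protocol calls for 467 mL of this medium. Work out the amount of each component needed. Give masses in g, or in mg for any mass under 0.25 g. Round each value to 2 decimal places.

calcium chloride dihydrate 0.51 g; sodium thiosulfate 1.84 g; sodium nitrate 2.41 g; L-asparagine 178.86 mg

Working volume: 467 mL = 0.467 L.
calcium chloride dihydrate: 0.11 g per 100 mL × 467 mL ÷ 100 = 0.51 g
sodium thiosulfate: 0.395 g per 100 mL × 467 mL ÷ 100 = 1.84 g
sodium nitrate: 5.16 g/L × 0.467 L = 2.41 g
L-asparagine: 0.383 g/L × 0.467 L = 0.178861 g = 178.86 mg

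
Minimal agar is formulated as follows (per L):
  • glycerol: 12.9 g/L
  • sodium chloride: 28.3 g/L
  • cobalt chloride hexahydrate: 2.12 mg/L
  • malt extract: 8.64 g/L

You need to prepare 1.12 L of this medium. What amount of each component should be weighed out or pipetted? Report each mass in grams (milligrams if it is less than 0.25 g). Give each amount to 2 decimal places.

Scale factor relative to 1 L: 1.12.
glycerol: 12.9 g/L × 1.12 L = 14.45 g
sodium chloride: 28.3 g/L × 1.12 L = 31.70 g
cobalt chloride hexahydrate: 2.12 mg/L × 1.12 L = 2.37 mg
malt extract: 8.64 g/L × 1.12 L = 9.68 g

glycerol 14.45 g; sodium chloride 31.70 g; cobalt chloride hexahydrate 2.37 mg; malt extract 9.68 g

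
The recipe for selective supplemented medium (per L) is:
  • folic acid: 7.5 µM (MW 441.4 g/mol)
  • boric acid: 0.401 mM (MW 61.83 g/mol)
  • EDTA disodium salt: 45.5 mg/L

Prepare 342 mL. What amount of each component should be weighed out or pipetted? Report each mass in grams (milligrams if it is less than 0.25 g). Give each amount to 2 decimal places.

folic acid 1.13 mg; boric acid 8.48 mg; EDTA disodium salt 15.56 mg

Scale factor relative to 1 L: 0.342.
folic acid: 7.5 µmol/L × 441.4 g/mol × 0.342 L ÷ 1000 = 1.13 mg
boric acid: 0.401 mmol/L × 61.83 mg/mmol × 0.342 L = 8.48 mg
EDTA disodium salt: 45.5 mg/L × 0.342 L = 15.56 mg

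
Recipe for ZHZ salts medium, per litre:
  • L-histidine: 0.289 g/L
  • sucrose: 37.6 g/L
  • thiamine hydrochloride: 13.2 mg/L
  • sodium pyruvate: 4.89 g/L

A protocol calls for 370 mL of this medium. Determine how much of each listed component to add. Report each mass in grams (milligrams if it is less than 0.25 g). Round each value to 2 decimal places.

L-histidine 106.93 mg; sucrose 13.91 g; thiamine hydrochloride 4.88 mg; sodium pyruvate 1.81 g

Scale factor relative to 1 L: 0.37.
L-histidine: 0.289 g/L × 0.37 L = 0.10693 g = 106.93 mg
sucrose: 37.6 g/L × 0.37 L = 13.91 g
thiamine hydrochloride: 13.2 mg/L × 0.37 L = 4.88 mg
sodium pyruvate: 4.89 g/L × 0.37 L = 1.81 g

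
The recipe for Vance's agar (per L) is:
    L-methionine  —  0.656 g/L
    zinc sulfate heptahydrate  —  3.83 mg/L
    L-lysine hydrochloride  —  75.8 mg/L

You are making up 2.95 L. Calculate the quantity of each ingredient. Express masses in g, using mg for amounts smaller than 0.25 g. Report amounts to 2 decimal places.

Scale factor relative to 1 L: 2.95.
L-methionine: 0.656 g/L × 2.95 L = 1.94 g
zinc sulfate heptahydrate: 3.83 mg/L × 2.95 L = 11.30 mg
L-lysine hydrochloride: 75.8 mg/L × 2.95 L = 223.61 mg

L-methionine 1.94 g; zinc sulfate heptahydrate 11.30 mg; L-lysine hydrochloride 223.61 mg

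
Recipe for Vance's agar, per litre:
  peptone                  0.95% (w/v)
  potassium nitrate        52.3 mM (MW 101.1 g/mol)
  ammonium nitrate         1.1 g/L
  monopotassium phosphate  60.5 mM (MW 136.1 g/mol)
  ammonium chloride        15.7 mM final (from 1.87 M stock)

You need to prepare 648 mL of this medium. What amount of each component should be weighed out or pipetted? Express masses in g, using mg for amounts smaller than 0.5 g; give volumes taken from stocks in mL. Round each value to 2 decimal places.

Scale factor relative to 1 L: 0.648.
peptone: 0.95 g per 100 mL × 648 mL ÷ 100 = 6.16 g
potassium nitrate: 52.3 mmol/L × 101.1 g/mol × 0.648 L ÷ 1000 = 3.43 g
ammonium nitrate: 1.1 g/L × 0.648 L = 0.71 g
monopotassium phosphate: 60.5 mmol/L × 136.1 g/mol × 0.648 L ÷ 1000 = 5.34 g
ammonium chloride: C1V1 = C2V2 → 15.7 mM × 648 mL ÷ 1870 mM = 5.44 mL

peptone 6.16 g; potassium nitrate 3.43 g; ammonium nitrate 0.71 g; monopotassium phosphate 5.34 g; ammonium chloride 5.44 mL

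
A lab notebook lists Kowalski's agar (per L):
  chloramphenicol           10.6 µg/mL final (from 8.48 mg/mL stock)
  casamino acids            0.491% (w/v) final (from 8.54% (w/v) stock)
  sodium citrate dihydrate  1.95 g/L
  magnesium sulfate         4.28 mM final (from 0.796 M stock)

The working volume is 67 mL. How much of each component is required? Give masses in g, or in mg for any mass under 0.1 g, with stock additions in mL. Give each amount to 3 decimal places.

chloramphenicol 0.084 mL; casamino acids 3.852 mL; sodium citrate dihydrate 0.131 g; magnesium sulfate 0.360 mL

Scale factor relative to 1 L: 0.067.
chloramphenicol: V = C2·V2/C1 = 10.6 µg/mL × 67 mL ÷ 8480 µg/mL = 0.084 mL
casamino acids: V = C2·V2/C1 = 0.491% ÷ 8.54% × 67 mL = 3.852 mL
sodium citrate dihydrate: 1.95 g/L × 0.067 L = 0.131 g
magnesium sulfate: dilute stock: 4.28 mM × 67 mL ÷ 796 mM = 0.360 mL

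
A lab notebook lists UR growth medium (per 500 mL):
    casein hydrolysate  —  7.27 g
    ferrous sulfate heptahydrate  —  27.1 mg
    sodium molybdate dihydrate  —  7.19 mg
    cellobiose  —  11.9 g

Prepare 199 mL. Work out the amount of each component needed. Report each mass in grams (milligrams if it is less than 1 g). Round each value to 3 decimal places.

Scale factor = 199 mL / 500 mL = 0.398.
casein hydrolysate: 7.27 g × (199 mL / 500 mL) = 2.893 g
ferrous sulfate heptahydrate: 27.1 mg × (199 mL / 500 mL) = 10.786 mg
sodium molybdate dihydrate: 7.19 mg × (199 mL / 500 mL) = 2.862 mg
cellobiose: 11.9 g × (199 mL / 500 mL) = 4.736 g

casein hydrolysate 2.893 g; ferrous sulfate heptahydrate 10.786 mg; sodium molybdate dihydrate 2.862 mg; cellobiose 4.736 g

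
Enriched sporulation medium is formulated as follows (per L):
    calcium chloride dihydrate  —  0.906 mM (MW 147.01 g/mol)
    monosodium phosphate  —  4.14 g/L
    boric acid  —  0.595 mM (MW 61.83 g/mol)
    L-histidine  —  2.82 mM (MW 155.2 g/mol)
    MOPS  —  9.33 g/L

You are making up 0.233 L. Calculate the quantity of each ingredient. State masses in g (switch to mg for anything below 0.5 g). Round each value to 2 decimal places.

calcium chloride dihydrate 31.03 mg; monosodium phosphate 0.96 g; boric acid 8.57 mg; L-histidine 101.98 mg; MOPS 2.17 g

Scale factor relative to 1 L: 0.233.
calcium chloride dihydrate: 0.906 mmol/L × 147.01 mg/mmol × 0.233 L = 31.03 mg
monosodium phosphate: 4.14 g/L × 0.233 L = 0.96 g
boric acid: 0.595 mmol/L × 61.83 mg/mmol × 0.233 L = 8.57 mg
L-histidine: 2.82 mmol/L × 155.2 mg/mmol × 0.233 L = 101.98 mg
MOPS: 9.33 g/L × 0.233 L = 2.17 g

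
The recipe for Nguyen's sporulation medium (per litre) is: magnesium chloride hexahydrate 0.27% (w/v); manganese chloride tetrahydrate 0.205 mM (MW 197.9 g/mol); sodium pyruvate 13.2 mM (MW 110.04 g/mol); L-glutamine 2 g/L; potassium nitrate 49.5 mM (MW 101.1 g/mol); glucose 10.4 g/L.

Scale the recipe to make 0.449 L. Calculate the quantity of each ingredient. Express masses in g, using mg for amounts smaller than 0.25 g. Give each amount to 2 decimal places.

Scale factor relative to 1 L: 0.449.
magnesium chloride hexahydrate: 0.27% w/v = 2.7 g/L → 2.7 × 0.449 L = 1.21 g
manganese chloride tetrahydrate: 0.205 mmol/L × 197.9 mg/mmol × 0.449 L = 18.22 mg
sodium pyruvate: 13.2 mmol/L × 110.04 g/mol × 0.449 L ÷ 1000 = 0.65 g
L-glutamine: 2 g/L × 0.449 L = 0.90 g
potassium nitrate: 49.5 mmol/L × 101.1 g/mol × 0.449 L ÷ 1000 = 2.25 g
glucose: 10.4 g/L × 0.449 L = 4.67 g

magnesium chloride hexahydrate 1.21 g; manganese chloride tetrahydrate 18.22 mg; sodium pyruvate 0.65 g; L-glutamine 0.90 g; potassium nitrate 2.25 g; glucose 4.67 g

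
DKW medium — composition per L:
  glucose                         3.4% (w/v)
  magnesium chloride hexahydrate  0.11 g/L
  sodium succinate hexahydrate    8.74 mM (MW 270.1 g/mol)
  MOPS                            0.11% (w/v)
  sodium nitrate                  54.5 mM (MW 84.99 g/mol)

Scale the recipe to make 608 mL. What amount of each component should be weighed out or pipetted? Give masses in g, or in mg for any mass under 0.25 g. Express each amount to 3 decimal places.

Scale factor relative to 1 L: 0.608.
glucose: 3.4 g per 100 mL × 608 mL ÷ 100 = 20.672 g
magnesium chloride hexahydrate: 0.11 g/L × 0.608 L = 0.06688 g = 66.880 mg
sodium succinate hexahydrate: 8.74 mmol/L × 270.1 g/mol × 0.608 L ÷ 1000 = 1.435 g
MOPS: 0.11 g per 100 mL × 608 mL ÷ 100 = 0.669 g
sodium nitrate: 54.5 mmol/L × 84.99 g/mol × 0.608 L ÷ 1000 = 2.816 g

glucose 20.672 g; magnesium chloride hexahydrate 66.880 mg; sodium succinate hexahydrate 1.435 g; MOPS 0.669 g; sodium nitrate 2.816 g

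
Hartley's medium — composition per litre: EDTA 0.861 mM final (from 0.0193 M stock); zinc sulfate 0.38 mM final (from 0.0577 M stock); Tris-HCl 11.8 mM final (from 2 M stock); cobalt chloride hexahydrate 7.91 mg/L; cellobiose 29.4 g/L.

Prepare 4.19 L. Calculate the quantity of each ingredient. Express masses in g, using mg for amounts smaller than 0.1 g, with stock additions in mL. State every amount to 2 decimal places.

Scale factor relative to 1 L: 4.19.
EDTA: C1V1 = C2V2 → 0.861 mM × 4190 mL ÷ 19.3 mM = 186.92 mL
zinc sulfate: C1V1 = C2V2 → 0.38 mM × 4190 mL ÷ 57.7 mM = 27.59 mL
Tris-HCl: V = C2·V2/C1 = 11.8 mM × 4190 mL ÷ 2000 mM = 24.72 mL
cobalt chloride hexahydrate: 7.91 mg/L × 4.19 L = 33.14 mg
cellobiose: 29.4 g/L × 4.19 L = 123.19 g

EDTA 186.92 mL; zinc sulfate 27.59 mL; Tris-HCl 24.72 mL; cobalt chloride hexahydrate 33.14 mg; cellobiose 123.19 g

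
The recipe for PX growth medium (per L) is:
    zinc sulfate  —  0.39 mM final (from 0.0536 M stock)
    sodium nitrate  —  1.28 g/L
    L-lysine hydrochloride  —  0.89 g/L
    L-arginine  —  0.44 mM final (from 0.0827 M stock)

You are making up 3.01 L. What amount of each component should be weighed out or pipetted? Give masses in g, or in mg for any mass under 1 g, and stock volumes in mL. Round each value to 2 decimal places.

zinc sulfate 21.90 mL; sodium nitrate 3.85 g; L-lysine hydrochloride 2.68 g; L-arginine 16.01 mL

Working volume: 3.01 L.
zinc sulfate: dilute stock: 0.39 mM × 3010 mL ÷ 53.6 mM = 21.90 mL
sodium nitrate: 1.28 g/L × 3.01 L = 3.85 g
L-lysine hydrochloride: 0.89 g/L × 3.01 L = 2.68 g
L-arginine: dilute stock: 0.44 mM × 3010 mL ÷ 82.7 mM = 16.01 mL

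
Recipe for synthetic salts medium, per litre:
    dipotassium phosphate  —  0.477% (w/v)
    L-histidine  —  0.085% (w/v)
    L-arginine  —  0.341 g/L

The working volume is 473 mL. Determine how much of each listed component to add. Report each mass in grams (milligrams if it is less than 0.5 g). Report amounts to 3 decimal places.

dipotassium phosphate 2.256 g; L-histidine 402.050 mg; L-arginine 161.293 mg

Scale factor relative to 1 L: 0.473.
dipotassium phosphate: 0.477% w/v = 4.77 g/L → 4.77 × 0.473 L = 2.256 g
L-histidine: 0.085% w/v = 0.85 g/L → 0.85 × 0.473 L = 0.40205 g = 402.050 mg
L-arginine: 0.341 g/L × 0.473 L = 0.161293 g = 161.293 mg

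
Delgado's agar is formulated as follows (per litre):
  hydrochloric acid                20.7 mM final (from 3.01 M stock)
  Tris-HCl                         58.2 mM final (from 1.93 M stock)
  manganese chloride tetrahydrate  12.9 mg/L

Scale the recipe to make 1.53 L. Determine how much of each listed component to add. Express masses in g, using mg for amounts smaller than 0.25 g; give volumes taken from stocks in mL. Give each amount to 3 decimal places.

hydrochloric acid 10.522 mL; Tris-HCl 46.138 mL; manganese chloride tetrahydrate 19.737 mg

Scale factor relative to 1 L: 1.53.
hydrochloric acid: C1V1 = C2V2 → 20.7 mM × 1530 mL ÷ 3010 mM = 10.522 mL
Tris-HCl: V = C2·V2/C1 = 58.2 mM × 1530 mL ÷ 1930 mM = 46.138 mL
manganese chloride tetrahydrate: 12.9 mg/L × 1.53 L = 19.737 mg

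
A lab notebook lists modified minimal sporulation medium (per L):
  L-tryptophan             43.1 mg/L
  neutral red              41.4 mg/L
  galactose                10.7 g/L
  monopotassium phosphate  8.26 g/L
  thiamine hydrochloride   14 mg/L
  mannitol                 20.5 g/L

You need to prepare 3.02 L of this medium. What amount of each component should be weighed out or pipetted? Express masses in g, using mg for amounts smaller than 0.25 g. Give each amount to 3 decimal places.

L-tryptophan 130.162 mg; neutral red 125.028 mg; galactose 32.314 g; monopotassium phosphate 24.945 g; thiamine hydrochloride 42.280 mg; mannitol 61.910 g

Working volume: 3.02 L.
L-tryptophan: 43.1 mg/L × 3.02 L = 130.162 mg
neutral red: 41.4 mg/L × 3.02 L = 125.028 mg
galactose: 10.7 g/L × 3.02 L = 32.314 g
monopotassium phosphate: 8.26 g/L × 3.02 L = 24.945 g
thiamine hydrochloride: 14 mg/L × 3.02 L = 42.280 mg
mannitol: 20.5 g/L × 3.02 L = 61.910 g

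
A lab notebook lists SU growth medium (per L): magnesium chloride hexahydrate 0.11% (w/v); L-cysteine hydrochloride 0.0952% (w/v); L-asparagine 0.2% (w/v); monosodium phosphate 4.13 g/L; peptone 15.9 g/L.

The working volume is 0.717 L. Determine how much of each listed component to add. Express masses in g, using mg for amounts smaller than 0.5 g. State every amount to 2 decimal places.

Working volume: 0.717 L.
magnesium chloride hexahydrate: 0.11% w/v = 1.1 g/L → 1.1 × 0.717 L = 0.79 g
L-cysteine hydrochloride: 0.0952 g per 100 mL × 717 mL ÷ 100 = 0.68 g
L-asparagine: 0.2% w/v = 2 g/L → 2 × 0.717 L = 1.43 g
monosodium phosphate: 4.13 g/L × 0.717 L = 2.96 g
peptone: 15.9 g/L × 0.717 L = 11.40 g

magnesium chloride hexahydrate 0.79 g; L-cysteine hydrochloride 0.68 g; L-asparagine 1.43 g; monosodium phosphate 2.96 g; peptone 11.40 g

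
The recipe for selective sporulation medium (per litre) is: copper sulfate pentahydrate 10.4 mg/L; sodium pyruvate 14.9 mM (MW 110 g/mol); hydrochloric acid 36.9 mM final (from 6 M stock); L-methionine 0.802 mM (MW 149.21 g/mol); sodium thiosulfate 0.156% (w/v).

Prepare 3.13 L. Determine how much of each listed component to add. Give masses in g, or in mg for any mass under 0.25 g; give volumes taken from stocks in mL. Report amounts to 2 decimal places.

Working volume: 3.13 L.
copper sulfate pentahydrate: 10.4 mg/L × 3.13 L = 32.55 mg
sodium pyruvate: 14.9 mmol/L × 110 g/mol × 3.13 L ÷ 1000 = 5.13 g
hydrochloric acid: dilute stock: 36.9 mM × 3130 mL ÷ 6000 mM = 19.25 mL
L-methionine: 0.802 mmol/L × 149.21 g/mol × 3.13 L ÷ 1000 = 0.37 g
sodium thiosulfate: 0.156% w/v = 1.56 g/L → 1.56 × 3.13 L = 4.88 g

copper sulfate pentahydrate 32.55 mg; sodium pyruvate 5.13 g; hydrochloric acid 19.25 mL; L-methionine 0.37 g; sodium thiosulfate 4.88 g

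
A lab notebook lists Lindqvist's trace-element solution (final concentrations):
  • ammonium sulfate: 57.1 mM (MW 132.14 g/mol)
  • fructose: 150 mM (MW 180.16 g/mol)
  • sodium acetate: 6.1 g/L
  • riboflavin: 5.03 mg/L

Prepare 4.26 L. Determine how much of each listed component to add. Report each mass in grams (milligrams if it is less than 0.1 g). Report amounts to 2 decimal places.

ammonium sulfate 32.14 g; fructose 115.12 g; sodium acetate 25.99 g; riboflavin 21.43 mg

Scale factor relative to 1 L: 4.26.
ammonium sulfate: 57.1 mmol/L × 132.14 g/mol × 4.26 L ÷ 1000 = 32.14 g
fructose: 150 mmol/L × 180.16 g/mol × 4.26 L ÷ 1000 = 115.12 g
sodium acetate: 6.1 g/L × 4.26 L = 25.99 g
riboflavin: 5.03 mg/L × 4.26 L = 21.43 mg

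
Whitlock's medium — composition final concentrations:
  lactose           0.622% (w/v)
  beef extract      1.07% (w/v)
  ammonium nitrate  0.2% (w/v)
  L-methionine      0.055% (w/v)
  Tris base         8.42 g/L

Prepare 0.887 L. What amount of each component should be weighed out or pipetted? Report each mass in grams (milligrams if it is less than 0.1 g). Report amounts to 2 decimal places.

lactose 5.52 g; beef extract 9.49 g; ammonium nitrate 1.77 g; L-methionine 0.49 g; Tris base 7.47 g

Working volume: 0.887 L.
lactose: 0.622 g per 100 mL × 887 mL ÷ 100 = 5.52 g
beef extract: 1.07% w/v = 10.7 g/L → 10.7 × 0.887 L = 9.49 g
ammonium nitrate: 0.2% w/v = 2 g/L → 2 × 0.887 L = 1.77 g
L-methionine: 0.055% w/v = 0.55 g/L → 0.55 × 0.887 L = 0.49 g
Tris base: 8.42 g/L × 0.887 L = 7.47 g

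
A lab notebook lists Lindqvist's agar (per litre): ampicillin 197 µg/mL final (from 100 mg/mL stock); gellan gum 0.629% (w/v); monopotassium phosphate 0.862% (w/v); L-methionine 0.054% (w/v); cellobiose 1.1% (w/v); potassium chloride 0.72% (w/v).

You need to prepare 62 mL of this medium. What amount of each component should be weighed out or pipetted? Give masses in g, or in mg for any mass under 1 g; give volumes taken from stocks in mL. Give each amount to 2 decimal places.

Target volume = 62 mL = 0.062 L.
ampicillin: dilute stock: 197 µg/mL × 62 mL ÷ 100000 µg/mL = 0.12 mL
gellan gum: 0.629% w/v = 6.29 g/L → 6.29 × 0.062 L = 0.38998 g = 389.98 mg
monopotassium phosphate: 0.862% w/v = 8.62 g/L → 8.62 × 0.062 L = 0.53444 g = 534.44 mg
L-methionine: 0.054 g per 100 mL × 62 mL ÷ 100 = 0.03348 g = 33.48 mg
cellobiose: 1.1% w/v = 11 g/L → 11 × 0.062 L = 0.682 g = 682.00 mg
potassium chloride: 0.72 g per 100 mL × 62 mL ÷ 100 = 0.4464 g = 446.40 mg

ampicillin 0.12 mL; gellan gum 389.98 mg; monopotassium phosphate 534.44 mg; L-methionine 33.48 mg; cellobiose 682.00 mg; potassium chloride 446.40 mg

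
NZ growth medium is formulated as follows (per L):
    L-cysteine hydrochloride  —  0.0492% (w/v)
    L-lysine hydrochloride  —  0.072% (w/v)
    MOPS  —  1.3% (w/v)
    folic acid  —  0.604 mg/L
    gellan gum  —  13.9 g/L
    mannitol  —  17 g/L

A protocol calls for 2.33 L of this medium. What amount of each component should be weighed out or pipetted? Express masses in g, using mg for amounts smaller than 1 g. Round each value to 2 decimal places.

Scale factor relative to 1 L: 2.33.
L-cysteine hydrochloride: 0.0492% w/v = 0.492 g/L → 0.492 × 2.33 L = 1.15 g
L-lysine hydrochloride: 0.072 g per 100 mL × 2330 mL ÷ 100 = 1.68 g
MOPS: 1.3% w/v = 13 g/L → 13 × 2.33 L = 30.29 g
folic acid: 0.604 mg/L × 2.33 L = 1.41 mg
gellan gum: 13.9 g/L × 2.33 L = 32.39 g
mannitol: 17 g/L × 2.33 L = 39.61 g

L-cysteine hydrochloride 1.15 g; L-lysine hydrochloride 1.68 g; MOPS 30.29 g; folic acid 1.41 mg; gellan gum 32.39 g; mannitol 39.61 g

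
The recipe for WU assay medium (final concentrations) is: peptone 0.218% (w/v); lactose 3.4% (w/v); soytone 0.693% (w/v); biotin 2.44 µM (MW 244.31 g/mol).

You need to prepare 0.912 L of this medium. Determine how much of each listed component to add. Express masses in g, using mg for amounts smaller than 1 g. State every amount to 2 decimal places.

Working volume: 0.912 L.
peptone: 0.218% w/v = 2.18 g/L → 2.18 × 0.912 L = 1.99 g
lactose: 3.4% w/v = 34 g/L → 34 × 0.912 L = 31.01 g
soytone: 0.693 g per 100 mL × 912 mL ÷ 100 = 6.32 g
biotin: 2.44 µmol/L × 244.31 g/mol × 0.912 L ÷ 1000 = 0.54 mg

peptone 1.99 g; lactose 31.01 g; soytone 6.32 g; biotin 0.54 mg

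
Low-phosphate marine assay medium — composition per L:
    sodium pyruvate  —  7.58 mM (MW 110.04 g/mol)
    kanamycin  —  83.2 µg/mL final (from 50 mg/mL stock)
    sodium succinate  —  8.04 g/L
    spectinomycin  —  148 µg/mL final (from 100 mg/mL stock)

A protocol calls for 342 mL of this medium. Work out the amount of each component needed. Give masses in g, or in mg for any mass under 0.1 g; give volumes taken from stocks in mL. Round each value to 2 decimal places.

sodium pyruvate 0.29 g; kanamycin 0.57 mL; sodium succinate 2.75 g; spectinomycin 0.51 mL

Target volume = 342 mL = 0.342 L.
sodium pyruvate: 7.58 mmol/L × 110.04 g/mol × 0.342 L ÷ 1000 = 0.29 g
kanamycin: V = C2·V2/C1 = 83.2 µg/mL × 342 mL ÷ 50000 µg/mL = 0.57 mL
sodium succinate: 8.04 g/L × 0.342 L = 2.75 g
spectinomycin: dilute stock: 148 µg/mL × 342 mL ÷ 100000 µg/mL = 0.51 mL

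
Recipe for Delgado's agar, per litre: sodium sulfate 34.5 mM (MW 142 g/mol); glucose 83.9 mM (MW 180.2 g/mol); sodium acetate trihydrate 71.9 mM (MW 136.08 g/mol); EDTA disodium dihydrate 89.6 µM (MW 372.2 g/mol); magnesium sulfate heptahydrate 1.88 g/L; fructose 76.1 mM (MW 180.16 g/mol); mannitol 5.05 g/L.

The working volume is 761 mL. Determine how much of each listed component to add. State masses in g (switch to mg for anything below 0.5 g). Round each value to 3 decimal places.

Target volume = 761 mL = 0.761 L.
sodium sulfate: 34.5 mmol/L × 142 g/mol × 0.761 L ÷ 1000 = 3.728 g
glucose: 83.9 mmol/L × 180.2 g/mol × 0.761 L ÷ 1000 = 11.505 g
sodium acetate trihydrate: 71.9 mmol/L × 136.08 g/mol × 0.761 L ÷ 1000 = 7.446 g
EDTA disodium dihydrate: 89.6 µmol/L × 372.2 g/mol × 0.761 L ÷ 1000 = 25.379 mg
magnesium sulfate heptahydrate: 1.88 g/L × 0.761 L = 1.431 g
fructose: 76.1 mmol/L × 180.16 g/mol × 0.761 L ÷ 1000 = 10.433 g
mannitol: 5.05 g/L × 0.761 L = 3.843 g

sodium sulfate 3.728 g; glucose 11.505 g; sodium acetate trihydrate 7.446 g; EDTA disodium dihydrate 25.379 mg; magnesium sulfate heptahydrate 1.431 g; fructose 10.433 g; mannitol 3.843 g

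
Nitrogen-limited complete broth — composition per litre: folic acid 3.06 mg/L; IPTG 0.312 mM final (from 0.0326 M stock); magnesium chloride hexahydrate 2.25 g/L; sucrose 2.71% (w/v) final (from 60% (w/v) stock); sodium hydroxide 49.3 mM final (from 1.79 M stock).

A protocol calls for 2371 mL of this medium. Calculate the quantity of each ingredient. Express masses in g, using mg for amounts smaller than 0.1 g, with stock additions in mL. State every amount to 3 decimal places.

Target volume = 2371 mL = 2.371 L.
folic acid: 3.06 mg/L × 2.371 L = 7.255 mg
IPTG: dilute stock: 0.312 mM × 2371 mL ÷ 32.6 mM = 22.692 mL
magnesium chloride hexahydrate: 2.25 g/L × 2.371 L = 5.335 g
sucrose: C1V1 = C2V2 → 2.71% ÷ 60% × 2371 mL = 107.090 mL
sodium hydroxide: dilute stock: 49.3 mM × 2371 mL ÷ 1790 mM = 65.302 mL

folic acid 7.255 mg; IPTG 22.692 mL; magnesium chloride hexahydrate 5.335 g; sucrose 107.090 mL; sodium hydroxide 65.302 mL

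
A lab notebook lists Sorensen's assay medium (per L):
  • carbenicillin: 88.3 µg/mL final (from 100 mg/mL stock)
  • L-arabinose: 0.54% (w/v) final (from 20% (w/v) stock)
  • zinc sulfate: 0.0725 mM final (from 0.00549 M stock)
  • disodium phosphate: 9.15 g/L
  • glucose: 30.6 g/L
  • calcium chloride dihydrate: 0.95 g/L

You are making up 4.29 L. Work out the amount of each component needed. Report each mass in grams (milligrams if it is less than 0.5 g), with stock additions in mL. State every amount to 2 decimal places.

Scale factor relative to 1 L: 4.29.
carbenicillin: V = C2·V2/C1 = 88.3 µg/mL × 4290 mL ÷ 100000 µg/mL = 3.79 mL
L-arabinose: V = C2·V2/C1 = 0.54% ÷ 20% × 4290 mL = 115.83 mL
zinc sulfate: C1V1 = C2V2 → 0.0725 mM × 4290 mL ÷ 5.49 mM = 56.65 mL
disodium phosphate: 9.15 g/L × 4.29 L = 39.25 g
glucose: 30.6 g/L × 4.29 L = 131.27 g
calcium chloride dihydrate: 0.95 g/L × 4.29 L = 4.08 g

carbenicillin 3.79 mL; L-arabinose 115.83 mL; zinc sulfate 56.65 mL; disodium phosphate 39.25 g; glucose 131.27 g; calcium chloride dihydrate 4.08 g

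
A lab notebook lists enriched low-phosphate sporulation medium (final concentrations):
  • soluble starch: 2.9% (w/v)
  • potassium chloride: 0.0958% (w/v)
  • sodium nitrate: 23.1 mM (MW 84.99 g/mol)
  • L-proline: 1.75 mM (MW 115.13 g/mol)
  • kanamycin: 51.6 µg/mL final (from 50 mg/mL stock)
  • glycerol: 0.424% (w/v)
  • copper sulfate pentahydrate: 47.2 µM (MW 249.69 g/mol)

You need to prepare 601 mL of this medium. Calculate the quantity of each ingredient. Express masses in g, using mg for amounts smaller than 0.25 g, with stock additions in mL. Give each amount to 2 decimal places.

Scale factor relative to 1 L: 0.601.
soluble starch: 2.9% w/v = 29 g/L → 29 × 0.601 L = 17.43 g
potassium chloride: 0.0958% w/v = 0.958 g/L → 0.958 × 0.601 L = 0.58 g
sodium nitrate: 23.1 mmol/L × 84.99 g/mol × 0.601 L ÷ 1000 = 1.18 g
L-proline: 1.75 mmol/L × 115.13 mg/mmol × 0.601 L = 121.09 mg
kanamycin: C1V1 = C2V2 → 51.6 µg/mL × 601 mL ÷ 50000 µg/mL = 0.62 mL
glycerol: 0.424 g per 100 mL × 601 mL ÷ 100 = 2.55 g
copper sulfate pentahydrate: 47.2 µmol/L × 249.69 g/mol × 0.601 L ÷ 1000 = 7.08 mg

soluble starch 17.43 g; potassium chloride 0.58 g; sodium nitrate 1.18 g; L-proline 121.09 mg; kanamycin 0.62 mL; glycerol 2.55 g; copper sulfate pentahydrate 7.08 mg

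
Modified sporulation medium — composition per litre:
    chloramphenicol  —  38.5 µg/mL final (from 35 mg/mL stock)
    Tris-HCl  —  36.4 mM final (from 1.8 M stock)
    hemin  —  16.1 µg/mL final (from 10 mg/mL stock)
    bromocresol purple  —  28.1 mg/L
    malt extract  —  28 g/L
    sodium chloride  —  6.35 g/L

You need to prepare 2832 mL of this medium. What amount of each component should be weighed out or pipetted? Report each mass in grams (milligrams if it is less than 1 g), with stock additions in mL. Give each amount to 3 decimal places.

chloramphenicol 3.115 mL; Tris-HCl 57.269 mL; hemin 4.560 mL; bromocresol purple 79.579 mg; malt extract 79.296 g; sodium chloride 17.983 g

Scale factor relative to 1 L: 2.832.
chloramphenicol: C1V1 = C2V2 → 38.5 µg/mL × 2832 mL ÷ 35000 µg/mL = 3.115 mL
Tris-HCl: V = C2·V2/C1 = 36.4 mM × 2832 mL ÷ 1800 mM = 57.269 mL
hemin: V = C2·V2/C1 = 16.1 µg/mL × 2832 mL ÷ 10000 µg/mL = 4.560 mL
bromocresol purple: 28.1 mg/L × 2.832 L = 79.579 mg
malt extract: 28 g/L × 2.832 L = 79.296 g
sodium chloride: 6.35 g/L × 2.832 L = 17.983 g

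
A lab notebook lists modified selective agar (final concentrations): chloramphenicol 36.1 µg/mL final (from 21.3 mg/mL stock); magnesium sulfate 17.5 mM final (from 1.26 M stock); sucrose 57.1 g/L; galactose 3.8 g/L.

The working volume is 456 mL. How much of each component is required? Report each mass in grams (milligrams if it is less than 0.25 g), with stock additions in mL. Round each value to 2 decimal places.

chloramphenicol 0.77 mL; magnesium sulfate 6.33 mL; sucrose 26.04 g; galactose 1.73 g

Scale factor relative to 1 L: 0.456.
chloramphenicol: V = C2·V2/C1 = 36.1 µg/mL × 456 mL ÷ 21300 µg/mL = 0.77 mL
magnesium sulfate: V = C2·V2/C1 = 17.5 mM × 456 mL ÷ 1260 mM = 6.33 mL
sucrose: 57.1 g/L × 0.456 L = 26.04 g
galactose: 3.8 g/L × 0.456 L = 1.73 g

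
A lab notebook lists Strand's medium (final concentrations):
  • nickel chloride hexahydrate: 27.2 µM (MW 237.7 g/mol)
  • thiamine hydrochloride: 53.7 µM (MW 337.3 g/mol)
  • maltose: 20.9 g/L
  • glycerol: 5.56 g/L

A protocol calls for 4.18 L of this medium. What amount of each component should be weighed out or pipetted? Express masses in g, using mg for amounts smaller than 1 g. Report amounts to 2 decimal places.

Working volume: 4.18 L.
nickel chloride hexahydrate: 27.2 µmol/L × 237.7 g/mol × 4.18 L ÷ 1000 = 27.03 mg
thiamine hydrochloride: 53.7 µmol/L × 337.3 g/mol × 4.18 L ÷ 1000 = 75.71 mg
maltose: 20.9 g/L × 4.18 L = 87.36 g
glycerol: 5.56 g/L × 4.18 L = 23.24 g

nickel chloride hexahydrate 27.03 mg; thiamine hydrochloride 75.71 mg; maltose 87.36 g; glycerol 23.24 g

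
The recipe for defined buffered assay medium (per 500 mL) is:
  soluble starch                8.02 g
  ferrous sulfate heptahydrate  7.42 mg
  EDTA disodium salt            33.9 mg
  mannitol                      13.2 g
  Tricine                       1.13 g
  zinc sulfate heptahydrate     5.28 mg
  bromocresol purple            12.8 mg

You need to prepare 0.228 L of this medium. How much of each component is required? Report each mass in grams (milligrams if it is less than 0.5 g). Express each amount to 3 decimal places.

Scale factor = 228 mL / 500 mL = 0.456.
soluble starch: 8.02 g × (228 mL / 500 mL) = 3.657 g
ferrous sulfate heptahydrate: 7.42 mg × (228 mL / 500 mL) = 3.384 mg
EDTA disodium salt: 33.9 mg × (228 mL / 500 mL) = 15.458 mg
mannitol: 13.2 g × (228 mL / 500 mL) = 6.019 g
Tricine: 1.13 g × (228 mL / 500 mL) = 0.515 g
zinc sulfate heptahydrate: 5.28 mg × (228 mL / 500 mL) = 2.408 mg
bromocresol purple: 12.8 mg × (228 mL / 500 mL) = 5.837 mg

soluble starch 3.657 g; ferrous sulfate heptahydrate 3.384 mg; EDTA disodium salt 15.458 mg; mannitol 6.019 g; Tricine 0.515 g; zinc sulfate heptahydrate 2.408 mg; bromocresol purple 5.837 mg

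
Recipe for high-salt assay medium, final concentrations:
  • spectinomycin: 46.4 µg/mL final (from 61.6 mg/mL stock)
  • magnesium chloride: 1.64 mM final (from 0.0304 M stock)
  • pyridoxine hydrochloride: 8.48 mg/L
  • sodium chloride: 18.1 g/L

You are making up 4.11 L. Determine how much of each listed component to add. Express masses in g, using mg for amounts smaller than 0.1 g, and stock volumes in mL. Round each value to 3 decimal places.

Scale factor relative to 1 L: 4.11.
spectinomycin: dilute stock: 46.4 µg/mL × 4110 mL ÷ 61600 µg/mL = 3.096 mL
magnesium chloride: C1V1 = C2V2 → 1.64 mM × 4110 mL ÷ 30.4 mM = 221.724 mL
pyridoxine hydrochloride: 8.48 mg/L × 4.11 L = 34.853 mg
sodium chloride: 18.1 g/L × 4.11 L = 74.391 g

spectinomycin 3.096 mL; magnesium chloride 221.724 mL; pyridoxine hydrochloride 34.853 mg; sodium chloride 74.391 g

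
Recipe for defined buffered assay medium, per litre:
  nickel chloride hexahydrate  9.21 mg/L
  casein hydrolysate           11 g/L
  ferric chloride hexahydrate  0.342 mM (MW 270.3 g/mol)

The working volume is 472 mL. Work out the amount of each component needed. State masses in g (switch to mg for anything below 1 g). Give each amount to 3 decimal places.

nickel chloride hexahydrate 4.347 mg; casein hydrolysate 5.192 g; ferric chloride hexahydrate 43.633 mg

Working volume: 472 mL = 0.472 L.
nickel chloride hexahydrate: 9.21 mg/L × 0.472 L = 4.347 mg
casein hydrolysate: 11 g/L × 0.472 L = 5.192 g
ferric chloride hexahydrate: 0.342 mmol/L × 270.3 mg/mmol × 0.472 L = 43.633 mg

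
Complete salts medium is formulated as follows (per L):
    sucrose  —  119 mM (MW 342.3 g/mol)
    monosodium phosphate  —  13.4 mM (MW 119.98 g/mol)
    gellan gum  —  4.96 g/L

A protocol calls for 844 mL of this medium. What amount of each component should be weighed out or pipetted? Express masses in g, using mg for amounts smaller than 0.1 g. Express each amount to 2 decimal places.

Target volume = 844 mL = 0.844 L.
sucrose: 119 mmol/L × 342.3 g/mol × 0.844 L ÷ 1000 = 34.38 g
monosodium phosphate: 13.4 mmol/L × 119.98 g/mol × 0.844 L ÷ 1000 = 1.36 g
gellan gum: 4.96 g/L × 0.844 L = 4.19 g

sucrose 34.38 g; monosodium phosphate 1.36 g; gellan gum 4.19 g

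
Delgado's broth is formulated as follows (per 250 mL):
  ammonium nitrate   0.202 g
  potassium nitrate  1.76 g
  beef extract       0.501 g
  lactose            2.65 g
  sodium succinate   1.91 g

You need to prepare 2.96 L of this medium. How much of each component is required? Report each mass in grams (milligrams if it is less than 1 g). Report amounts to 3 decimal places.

ammonium nitrate 2.392 g; potassium nitrate 20.838 g; beef extract 5.932 g; lactose 31.376 g; sodium succinate 22.614 g

Ratio of target to recipe volume: 2960 / 250 = 11.84.
ammonium nitrate: 0.202 g × (2960 mL / 250 mL) = 2.392 g
potassium nitrate: 1.76 g × (2960 mL / 250 mL) = 20.838 g
beef extract: 0.501 g × (2960 mL / 250 mL) = 5.932 g
lactose: 2.65 g × (2960 mL / 250 mL) = 31.376 g
sodium succinate: 1.91 g × (2960 mL / 250 mL) = 22.614 g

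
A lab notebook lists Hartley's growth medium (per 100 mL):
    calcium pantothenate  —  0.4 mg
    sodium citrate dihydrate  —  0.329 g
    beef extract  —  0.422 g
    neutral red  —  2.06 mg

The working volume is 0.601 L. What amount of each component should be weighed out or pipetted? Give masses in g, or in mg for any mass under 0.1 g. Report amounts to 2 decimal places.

calcium pantothenate 2.40 mg; sodium citrate dihydrate 1.98 g; beef extract 2.54 g; neutral red 12.38 mg

Ratio of target to recipe volume: 601 / 100 = 6.01.
calcium pantothenate: 0.4 mg × (601 mL / 100 mL) = 2.40 mg
sodium citrate dihydrate: 0.329 g × (601 mL / 100 mL) = 1.98 g
beef extract: 0.422 g × (601 mL / 100 mL) = 2.54 g
neutral red: 2.06 mg × (601 mL / 100 mL) = 12.38 mg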